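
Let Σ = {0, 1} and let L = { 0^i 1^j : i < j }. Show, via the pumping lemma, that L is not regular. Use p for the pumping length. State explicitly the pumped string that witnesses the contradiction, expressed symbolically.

Toward a contradiction, assume L is regular with pumping length p.
Choose w = 0^p 1^{p+1} ∈ L, with |w| = 2p+1 ≥ p.
By the pumping lemma, w = xyz with |xy| ≤ p and y is nonempty.
Since the first p symbols of w are all 0's and |xy| ≤ p, y lies entirely in the leading 0-block: y = 0^k for some k with 1 ≤ k ≤ p.
Consider xy^2z = 0^{p+k} 1^{p+1}. Since k ≥ 1, the 0-count p+k is at least p+1, so i < j fails; thus xy^2z ∉ L.
This contradicts the pumping lemma, so L is not regular.

0^{p+k} 1^{p+1}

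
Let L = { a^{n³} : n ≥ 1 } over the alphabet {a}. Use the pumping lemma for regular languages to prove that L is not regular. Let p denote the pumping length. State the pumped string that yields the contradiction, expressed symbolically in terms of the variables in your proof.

Suppose for contradiction that L is regular, and let p be the pumping length.
Take w = a^{p³} ∈ L with |w| = p³ ≥ p.
The pumping lemma gives a decomposition w = xyz where |xy| ≤ p and y is nonempty.
Then y = a^k for some k with 1 ≤ k ≤ p.
Pump with i = 2: xy^2z = a^{p³+k}. Since 1 ≤ k ≤ p, p³ < p³+k ≤ p³+p < p³+3p²+3p+1 = (p+1)³, so p³+k is not a perfect cube. So xy^2z ∉ L.
This is a contradiction; hence L is not regular.

a^{p³+k}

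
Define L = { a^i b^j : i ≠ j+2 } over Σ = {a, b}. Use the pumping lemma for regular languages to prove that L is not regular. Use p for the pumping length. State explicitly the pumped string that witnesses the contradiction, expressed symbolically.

Toward a contradiction, assume L is regular with pumping length p.
Choose w = a^p b^{p+p!-2}. Since p ≠ (p+p!-2)+2 = p+p!, w ∈ L; and |w| ≥ p.
The pumping lemma gives a decomposition w = xyz where |xy| ≤ p and |y| > 0.
Since the first p symbols of w are all a's and |xy| ≤ p, y lies entirely in the leading a-block: y = a^k for some k with 1 ≤ k ≤ p.
Since 1 ≤ k ≤ p, k divides p!; set t = 1 + p!/k. Then xy^t z has p + (p!/k)·k = p + p! copies of a. Now the a-count is p+p! and (b-count)+2 = (p+p!-2)+2 = p+p!, so i ≠ j+2 fails. So xy^t z = a^{p+p!} b^{p+p!-2} ∉ L.
This contradicts the pumping lemma, so L is not regular.

a^{p+p!} b^{p+p!-2}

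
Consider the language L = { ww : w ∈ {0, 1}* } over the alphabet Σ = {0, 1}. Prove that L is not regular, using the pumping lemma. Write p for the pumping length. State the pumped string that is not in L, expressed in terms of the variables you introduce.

0^{p+k} 1^p 0^p 1^p

Suppose for contradiction that L is regular, and let p be the pumping length.
Take w = 0^p 1^p 0^p 1^p = uu where u = 0^p1^p; then w ∈ L and |w| = 4p ≥ p.
By the pumping lemma, w = xyz with |xy| ≤ p and |y| ≥ 1.
The first p characters of w are 0's, so xy (and hence y) consists only of 0's. Write y = 0^k, 1 ≤ k ≤ p.
Pump with i = 2: xy^2z = 0^{p+k} 1^p 0^p 1^p, of length 4p+k. Suppose this equals vv. The string starts with 0 and ends with 1, so v does too; thus the boundary between the two copies of v is a 1→0 transition. There is exactly one such transition, at position 2p+k, so |v| = 2p+k and |vv| = 4p+2k ≠ 4p+k since k ≥ 1. So xy^2z ∉ L.
Contradiction. Therefore L is not regular.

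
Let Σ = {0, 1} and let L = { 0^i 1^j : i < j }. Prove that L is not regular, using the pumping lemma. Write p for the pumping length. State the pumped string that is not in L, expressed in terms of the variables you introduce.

Assume L is regular; let p be its pumping constant.
Choose w = 0^p 1^{p+1} ∈ L, with |w| = 2p+1 ≥ p.
Write w = xyz as guaranteed by the lemma, with |xy| ≤ p and |y| ≥ 1.
The first p characters of w are 0's, so xy (and hence y) consists only of 0's. Write y = 0^k, 1 ≤ k ≤ p.
Consider xy^2z = 0^{p+k} 1^{p+1}. Since k ≥ 1, the 0-count p+k is at least p+1, so i < j fails; thus xy^2z ∉ L.
This contradicts the pumping lemma, so L is not regular.

0^{p+k} 1^{p+1}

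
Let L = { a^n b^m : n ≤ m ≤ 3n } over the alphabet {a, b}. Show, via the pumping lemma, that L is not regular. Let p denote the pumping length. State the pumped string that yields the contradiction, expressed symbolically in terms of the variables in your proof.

a^{p+k} b^p

Assume L is regular. Let p be the pumping length given by the pumping lemma.
Take w = a^p b^p ∈ L (since p ≤ p ≤ 3p), with |w| = 2p ≥ p.
Write w = xyz as guaranteed by the lemma, with |xy| ≤ p and |y| ≥ 1.
Because |xy| ≤ p and w begins with p copies of a, we have y = a^k with 1 ≤ k ≤ p.
Pump with i = 2: xy^2z = a^{p+k} b^p. Now n = p+k > p = m, so the condition n ≤ m fails. Thus xy^2z ∉ L.
Contradiction. Therefore L is not regular.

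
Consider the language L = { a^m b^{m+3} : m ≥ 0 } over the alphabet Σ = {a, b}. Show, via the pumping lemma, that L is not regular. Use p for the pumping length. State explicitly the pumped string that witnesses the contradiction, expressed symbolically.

a^{p+k} b^{p+3}

Toward a contradiction, assume L is regular with pumping length p.
Let w = a^p b^{p+3} ∈ L; note |w| = 2p+3 ≥ p.
By the pumping lemma, w = xyz with |xy| ≤ p and |y| ≥ 1.
Because |xy| ≤ p and w begins with p copies of a, we have y = a^k with 1 ≤ k ≤ p.
Pump with i = 2: xy^2z = a^{p+k} b^{p+3}. For this to lie in L we would need p+3 = (p+k)+3, which forces k = 0. But k ≥ 1, so xy^2z ∉ L.
This is a contradiction; hence L is not regular.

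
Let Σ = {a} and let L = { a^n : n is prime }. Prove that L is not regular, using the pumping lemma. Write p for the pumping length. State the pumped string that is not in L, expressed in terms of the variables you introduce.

Assume L is regular. Let p be the pumping length given by the pumping lemma.
Let q be a prime with q ≥ p+2 (infinitely many primes exist), and take w = a^q ∈ L with |w| = q ≥ p.
By the pumping lemma, w = xyz with |xy| ≤ p and |y| > 0.
Then y = a^k for some k with 1 ≤ k ≤ p.
Since 1 ≤ k ≤ p, |xz| = q-k. Pump with i = q+1: |xy^{q+1}z| = (q-k)+(q+1)k = q+qk = q(1+k), which is composite (both factors ≥ 2). So xy^{q+1}z = a^{q(1+k)} ∉ L.
Contradiction. Therefore L is not regular.

a^{q(1+k)}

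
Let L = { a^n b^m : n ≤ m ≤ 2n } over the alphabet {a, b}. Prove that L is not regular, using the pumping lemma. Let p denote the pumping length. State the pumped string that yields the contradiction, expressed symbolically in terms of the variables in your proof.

Toward a contradiction, assume L is regular with pumping length p.
Take w = a^p b^p ∈ L (since p ≤ p ≤ 2p), with |w| = 2p ≥ p.
The pumping lemma gives a decomposition w = xyz where |xy| ≤ p and y is nonempty.
Because |xy| ≤ p and w begins with p copies of a, we have y = a^k with 1 ≤ k ≤ p.
Pump with i = 2: xy^2z = a^{p+k} b^p. Now n = p+k > p = m, so the condition n ≤ m fails. Thus xy^2z ∉ L.
Contradiction. Therefore L is not regular.

a^{p+k} b^p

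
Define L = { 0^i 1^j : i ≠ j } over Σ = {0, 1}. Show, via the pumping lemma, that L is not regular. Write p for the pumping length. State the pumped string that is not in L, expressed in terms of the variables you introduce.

Assume L is regular. Let p be the pumping length given by the pumping lemma.
Choose w = 0^p 1^{p+p!}. Since p ≠ p+p!, w ∈ L; and |w| ≥ p.
By the pumping lemma, w = xyz with |xy| ≤ p and y is nonempty.
The first p characters of w are 0's, so xy (and hence y) consists only of 0's. Write y = 0^k, 1 ≤ k ≤ p.
Since 1 ≤ k ≤ p, k divides p!; set t = 1 + p!/k. Then xy^t z has p + (p!/k)·k = p + p! copies of 0. Now the 0-count equals the 1-count, so i ≠ j fails. So xy^t z = 0^{p+p!} 1^{p+p!} ∉ L.
This contradicts the pumping lemma, so L is not regular.

0^{p+p!} 1^{p+p!}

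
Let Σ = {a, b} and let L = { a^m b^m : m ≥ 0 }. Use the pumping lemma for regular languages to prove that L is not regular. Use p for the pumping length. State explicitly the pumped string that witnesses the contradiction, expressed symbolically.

Assume L is regular. Let p be the pumping length given by the pumping lemma.
Choose w = a^p b^p, which is in L with |w| = 2p ≥ p.
By the pumping lemma, w = xyz with |xy| ≤ p and |y| > 0.
The first p characters of w are a's, so xy (and hence y) consists only of a's. Write y = a^k, 1 ≤ k ≤ p.
Pump with i = 2: xy^2z = a^{p+k} b^p. For this to lie in L we would need p = p+k, which forces k = 0. But k ≥ 1, so xy^2z ∉ L.
Contradiction. Therefore L is not regular.

a^{p+k} b^p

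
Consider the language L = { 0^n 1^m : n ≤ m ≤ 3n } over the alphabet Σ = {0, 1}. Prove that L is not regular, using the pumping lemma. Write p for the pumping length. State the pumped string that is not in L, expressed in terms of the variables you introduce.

Suppose for contradiction that L is regular, and let p be the pumping length.
Take w = 0^p 1^p ∈ L (since p ≤ p ≤ 3p), with |w| = 2p ≥ p.
The pumping lemma gives a decomposition w = xyz where |xy| ≤ p and |y| > 0.
The first p characters of w are 0's, so xy (and hence y) consists only of 0's. Write y = 0^k, 1 ≤ k ≤ p.
Pump with i = 2: xy^2z = 0^{p+k} 1^p. Now n = p+k > p = m, so the condition n ≤ m fails. Thus xy^2z ∉ L.
This is a contradiction; hence L is not regular.

0^{p+k} 1^p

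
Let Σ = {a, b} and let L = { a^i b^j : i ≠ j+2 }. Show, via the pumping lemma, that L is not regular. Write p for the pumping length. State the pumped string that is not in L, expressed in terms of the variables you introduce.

a^{p+p!} b^{p+p!-2}

Toward a contradiction, assume L is regular with pumping length p.
Choose w = a^p b^{p+p!-2}. Since p ≠ (p+p!-2)+2 = p+p!, w ∈ L; and |w| ≥ p.
The pumping lemma gives a decomposition w = xyz where |xy| ≤ p and |y| > 0.
Because |xy| ≤ p and w begins with p copies of a, we have y = a^k with 1 ≤ k ≤ p.
Since 1 ≤ k ≤ p, k divides p!; set t = 1 + p!/k. Then xy^t z has p + (p!/k)·k = p + p! copies of a. Now the a-count is p+p! and (b-count)+2 = (p+p!-2)+2 = p+p!, so i ≠ j+2 fails. So xy^t z = a^{p+p!} b^{p+p!-2} ∉ L.
Contradiction. Therefore L is not regular.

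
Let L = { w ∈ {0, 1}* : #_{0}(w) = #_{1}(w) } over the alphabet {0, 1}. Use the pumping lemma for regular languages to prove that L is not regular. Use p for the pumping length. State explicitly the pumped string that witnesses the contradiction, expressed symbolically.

0^{p+k} 1^p

Assume L is regular. Let p be the pumping length given by the pumping lemma.
Choose w = 0^p 1^p ∈ L with |w| = 2p ≥ p.
The pumping lemma gives a decomposition w = xyz where |xy| ≤ p and y is nonempty.
Since the first p symbols of w are all 0's and |xy| ≤ p, y lies entirely in the leading 0-block: y = 0^k for some k with 1 ≤ k ≤ p.
Pump with i = 2: xy^2z = 0^{p+k} 1^p has p+k occurrences of 0 but only p of 1. Since k ≥ 1 the counts differ, so xy^2z ∉ L.
This is a contradiction; hence L is not regular.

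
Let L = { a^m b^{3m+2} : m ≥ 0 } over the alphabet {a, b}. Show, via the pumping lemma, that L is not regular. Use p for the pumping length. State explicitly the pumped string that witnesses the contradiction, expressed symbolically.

Assume L is regular; let p be its pumping constant.
Choose w = a^p b^{3p+2}, which is in L with |w| = 4p+2 ≥ p.
The pumping lemma gives a decomposition w = xyz where |xy| ≤ p and |y| ≥ 1.
Since the first p symbols of w are all a's and |xy| ≤ p, y lies entirely in the leading a-block: y = a^k for some k with 1 ≤ k ≤ p.
Pump with i = 2: xy^2z = a^{p+k} b^{3p+2}. For this to lie in L we would need 3p+2 = 3(p+k)+2, which forces k = 0. But k ≥ 1, so xy^2z ∉ L.
Contradiction. Therefore L is not regular.

a^{p+k} b^{3p+2}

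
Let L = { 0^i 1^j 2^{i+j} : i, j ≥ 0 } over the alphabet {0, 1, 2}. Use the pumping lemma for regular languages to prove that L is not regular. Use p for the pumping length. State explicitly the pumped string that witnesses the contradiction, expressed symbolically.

0^{p+k} 1^p 2^{2p}

Assume L is regular. Let p be the pumping length given by the pumping lemma.
Take w = 0^p 1^p 2^{2p} ∈ L (with i=j=p, i+j=2p), |w| = 4p ≥ p.
By the pumping lemma, w = xyz with |xy| ≤ p and y is nonempty.
The first p characters of w are 0's, so xy (and hence y) consists only of 0's. Write y = 0^k, 1 ≤ k ≤ p.
Consider xy^2z = 0^{p+k} 1^p 2^{2p}. Now the 0- and 1-counts sum to 2p+k, but the 2-count is 2p ≠ 2p+k. So xy^2z ∉ L.
This is a contradiction; hence L is not regular.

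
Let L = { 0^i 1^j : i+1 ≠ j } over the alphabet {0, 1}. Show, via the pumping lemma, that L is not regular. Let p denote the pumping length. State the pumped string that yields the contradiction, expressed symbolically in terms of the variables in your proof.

0^{p+p!} 1^{p+p!+1}

Assume L is regular; let p be its pumping constant.
Choose w = 0^p 1^{p+p!+1}. Since p ≠ (p+p!+1)-1 = p+p!, w ∈ L; and |w| ≥ p.
The pumping lemma gives a decomposition w = xyz where |xy| ≤ p and |y| ≥ 1.
Since the first p symbols of w are all 0's and |xy| ≤ p, y lies entirely in the leading 0-block: y = 0^k for some k with 1 ≤ k ≤ p.
Since 1 ≤ k ≤ p, k divides p!; set t = 1 + p!/k. Then xy^t z has p + (p!/k)·k = p + p! copies of 0. Now the 0-count is p+p! and (1-count)-1 = (p+p!+1)-1 = p+p!, so i+1 ≠ j fails. So xy^t z = 0^{p+p!} 1^{p+p!+1} ∉ L.
This contradicts the pumping lemma, so L is not regular.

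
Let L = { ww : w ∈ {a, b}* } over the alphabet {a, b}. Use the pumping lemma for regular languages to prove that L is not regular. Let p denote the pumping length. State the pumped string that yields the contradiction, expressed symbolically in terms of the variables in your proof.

a^{p+k} b^p a^p b^p

Assume L is regular. Let p be the pumping length given by the pumping lemma.
Take w = a^p b^p a^p b^p = uu where u = a^pb^p; then w ∈ L and |w| = 4p ≥ p.
Write w = xyz as guaranteed by the lemma, with |xy| ≤ p and y is nonempty.
The first p characters of w are a's, so xy (and hence y) consists only of a's. Write y = a^k, 1 ≤ k ≤ p.
Pump with i = 2: xy^2z = a^{p+k} b^p a^p b^p, of length 4p+k. Suppose this equals vv. The string starts with a and ends with b, so v does too; thus the boundary between the two copies of v is a b→a transition. There is exactly one such transition, at position 2p+k, so |v| = 2p+k and |vv| = 4p+2k ≠ 4p+k since k ≥ 1. So xy^2z ∉ L.
This is a contradiction; hence L is not regular.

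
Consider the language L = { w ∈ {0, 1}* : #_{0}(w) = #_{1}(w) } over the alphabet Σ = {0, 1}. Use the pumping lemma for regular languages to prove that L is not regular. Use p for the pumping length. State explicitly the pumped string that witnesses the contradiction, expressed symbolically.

0^{p+k} 1^p

Toward a contradiction, assume L is regular with pumping length p.
Choose w = 0^p 1^p ∈ L with |w| = 2p ≥ p.
By the pumping lemma, w = xyz with |xy| ≤ p and |y| ≥ 1.
The first p characters of w are 0's, so xy (and hence y) consists only of 0's. Write y = 0^k, 1 ≤ k ≤ p.
Pump with i = 2: xy^2z = 0^{p+k} 1^p has p+k occurrences of 0 but only p of 1. Since k ≥ 1 the counts differ, so xy^2z ∉ L.
This is a contradiction; hence L is not regular.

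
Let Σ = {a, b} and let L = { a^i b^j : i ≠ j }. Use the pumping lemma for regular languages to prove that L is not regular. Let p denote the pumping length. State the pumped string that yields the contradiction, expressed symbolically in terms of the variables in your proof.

a^{p+p!} b^{p+p!}

Assume L is regular; let p be its pumping constant.
Choose w = a^p b^{p+p!}. Since p ≠ p+p!, w ∈ L; and |w| ≥ p.
The pumping lemma gives a decomposition w = xyz where |xy| ≤ p and |y| > 0.
Because |xy| ≤ p and w begins with p copies of a, we have y = a^k with 1 ≤ k ≤ p.
Since 1 ≤ k ≤ p, k divides p!; set t = 1 + p!/k. Then xy^t z has p + (p!/k)·k = p + p! copies of a. Now the a-count equals the b-count, so i ≠ j fails. So xy^t z = a^{p+p!} b^{p+p!} ∉ L.
This is a contradiction; hence L is not regular.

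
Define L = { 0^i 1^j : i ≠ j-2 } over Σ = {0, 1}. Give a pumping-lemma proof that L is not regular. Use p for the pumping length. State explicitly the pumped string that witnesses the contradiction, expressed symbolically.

Assume L is regular; let p be its pumping constant.
Choose w = 0^p 1^{p+p!+2}. Since p ≠ (p+p!+2)-2 = p+p!, w ∈ L; and |w| ≥ p.
Write w = xyz as guaranteed by the lemma, with |xy| ≤ p and y is nonempty.
Since the first p symbols of w are all 0's and |xy| ≤ p, y lies entirely in the leading 0-block: y = 0^k for some k with 1 ≤ k ≤ p.
Since 1 ≤ k ≤ p, k divides p!; set t = 1 + p!/k. Then xy^t z has p + (p!/k)·k = p + p! copies of 0. Now the 0-count is p+p! and (1-count)-2 = (p+p!+2)-2 = p+p!, so i ≠ j-2 fails. So xy^t z = 0^{p+p!} 1^{p+p!+2} ∉ L.
This is a contradiction; hence L is not regular.

0^{p+p!} 1^{p+p!+2}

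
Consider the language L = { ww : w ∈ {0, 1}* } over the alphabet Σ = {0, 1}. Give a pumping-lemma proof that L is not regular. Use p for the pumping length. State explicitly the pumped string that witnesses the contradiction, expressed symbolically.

0^{p+k} 1^p 0^p 1^p

Assume L is regular; let p be its pumping constant.
Take w = 0^p 1^p 0^p 1^p = uu where u = 0^p1^p; then w ∈ L and |w| = 4p ≥ p.
By the pumping lemma, w = xyz with |xy| ≤ p and y is nonempty.
The first p characters of w are 0's, so xy (and hence y) consists only of 0's. Write y = 0^k, 1 ≤ k ≤ p.
Pump with i = 2: xy^2z = 0^{p+k} 1^p 0^p 1^p, of length 4p+k. Suppose this equals vv. The string starts with 0 and ends with 1, so v does too; thus the boundary between the two copies of v is a 1→0 transition. There is exactly one such transition, at position 2p+k, so |v| = 2p+k and |vv| = 4p+2k ≠ 4p+k since k ≥ 1. So xy^2z ∉ L.
This contradicts the pumping lemma, so L is not regular.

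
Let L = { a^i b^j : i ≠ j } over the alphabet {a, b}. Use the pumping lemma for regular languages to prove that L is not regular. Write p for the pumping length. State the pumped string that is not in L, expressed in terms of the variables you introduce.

a^{p+p!} b^{p+p!}

Toward a contradiction, assume L is regular with pumping length p.
Choose w = a^p b^{p+p!}. Since p ≠ p+p!, w ∈ L; and |w| ≥ p.
The pumping lemma gives a decomposition w = xyz where |xy| ≤ p and |y| ≥ 1.
Since the first p symbols of w are all a's and |xy| ≤ p, y lies entirely in the leading a-block: y = a^k for some k with 1 ≤ k ≤ p.
Since 1 ≤ k ≤ p, k divides p!; set t = 1 + p!/k. Then xy^t z has p + (p!/k)·k = p + p! copies of a. Now the a-count equals the b-count, so i ≠ j fails. So xy^t z = a^{p+p!} b^{p+p!} ∉ L.
Contradiction. Therefore L is not regular.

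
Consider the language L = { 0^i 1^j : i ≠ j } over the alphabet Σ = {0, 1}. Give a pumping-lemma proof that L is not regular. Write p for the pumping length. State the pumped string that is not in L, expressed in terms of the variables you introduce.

Assume L is regular. Let p be the pumping length given by the pumping lemma.
Choose w = 0^p 1^{p+p!}. Since p ≠ p+p!, w ∈ L; and |w| ≥ p.
By the pumping lemma, w = xyz with |xy| ≤ p and |y| > 0.
Because |xy| ≤ p and w begins with p copies of 0, we have y = 0^k with 1 ≤ k ≤ p.
Since 1 ≤ k ≤ p, k divides p!; set t = 1 + p!/k. Then xy^t z has p + (p!/k)·k = p + p! copies of 0. Now the 0-count equals the 1-count, so i ≠ j fails. So xy^t z = 0^{p+p!} 1^{p+p!} ∉ L.
This contradicts the pumping lemma, so L is not regular.

0^{p+p!} 1^{p+p!}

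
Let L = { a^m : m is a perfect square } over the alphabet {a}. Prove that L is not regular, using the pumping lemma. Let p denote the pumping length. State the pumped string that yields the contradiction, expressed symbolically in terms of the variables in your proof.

a^{p²+k}

Assume L is regular; let p be its pumping constant.
Take w = a^{p²} ∈ L with |w| = p² ≥ p.
Write w = xyz as guaranteed by the lemma, with |xy| ≤ p and |y| ≥ 1.
Then y = a^k for some k with 1 ≤ k ≤ p.
Pump with i = 2: xy^2z = a^{p²+k}. Since 1 ≤ k ≤ p, p² < p²+k ≤ p²+p < (p+1)², so p²+k lies strictly between consecutive squares and is not a perfect square. So xy^2z ∉ L.
Contradiction. Therefore L is not regular.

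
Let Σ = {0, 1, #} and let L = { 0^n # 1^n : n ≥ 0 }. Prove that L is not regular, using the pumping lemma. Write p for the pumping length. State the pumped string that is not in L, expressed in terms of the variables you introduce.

Assume L is regular. Let p be the pumping length given by the pumping lemma.
Take w = 0^p # 1^p ∈ L with |w| = 2p+1 ≥ p.
Write w = xyz as guaranteed by the lemma, with |xy| ≤ p and y is nonempty.
Because |xy| ≤ p and w begins with p copies of 0, we have y = 0^k with 1 ≤ k ≤ p.
Pump with i = 2: xy^2z = 0^{p+k} # 1^p, which would require p+k = p. But k ≥ 1, so xy^2z ∉ L.
Contradiction. Therefore L is not regular.

0^{p+k} # 1^p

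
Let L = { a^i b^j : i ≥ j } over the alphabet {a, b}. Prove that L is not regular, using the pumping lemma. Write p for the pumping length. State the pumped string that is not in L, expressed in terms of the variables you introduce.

Assume L is regular. Let p be the pumping length given by the pumping lemma.
Choose w = a^p b^p ∈ L, with |w| = 2p ≥ p.
The pumping lemma gives a decomposition w = xyz where |xy| ≤ p and |y| ≥ 1.
Since the first p symbols of w are all a's and |xy| ≤ p, y lies entirely in the leading a-block: y = a^k for some k with 1 ≤ k ≤ p.
Consider xy^0z = xz = a^{p-k} b^p. Since k ≥ 1, the a-count p-k is less than p, so i ≥ j fails; thus xz ∉ L.
This contradicts the pumping lemma, so L is not regular.

a^{p-k} b^p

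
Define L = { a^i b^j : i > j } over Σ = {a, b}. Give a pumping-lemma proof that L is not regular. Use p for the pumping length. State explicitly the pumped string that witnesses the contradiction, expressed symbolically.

Toward a contradiction, assume L is regular with pumping length p.
Choose w = a^{p+1} b^p ∈ L, with |w| = 2p+1 ≥ p.
Write w = xyz as guaranteed by the lemma, with |xy| ≤ p and |y| ≥ 1.
The first p characters of w are a's, so xy (and hence y) consists only of a's. Write y = a^k, 1 ≤ k ≤ p.
Consider xy^0z = xz = a^{p+1-k} b^p. Since k ≥ 1, the a-count p+1-k is at most p, so i > j fails; thus xz ∉ L.
This is a contradiction; hence L is not regular.

a^{p+1-k} b^p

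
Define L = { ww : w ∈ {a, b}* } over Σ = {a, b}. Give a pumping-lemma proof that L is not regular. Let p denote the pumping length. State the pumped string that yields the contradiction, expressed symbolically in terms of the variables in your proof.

a^{p+k} b^p a^p b^p

Assume L is regular. Let p be the pumping length given by the pumping lemma.
Take w = a^p b^p a^p b^p = uu where u = a^pb^p; then w ∈ L and |w| = 4p ≥ p.
Write w = xyz as guaranteed by the lemma, with |xy| ≤ p and |y| ≥ 1.
Because |xy| ≤ p and w begins with p copies of a, we have y = a^k with 1 ≤ k ≤ p.
Pump with i = 2: xy^2z = a^{p+k} b^p a^p b^p, of length 4p+k. Suppose this equals vv. The string starts with a and ends with b, so v does too; thus the boundary between the two copies of v is a b→a transition. There is exactly one such transition, at position 2p+k, so |v| = 2p+k and |vv| = 4p+2k ≠ 4p+k since k ≥ 1. So xy^2z ∉ L.
This is a contradiction; hence L is not regular.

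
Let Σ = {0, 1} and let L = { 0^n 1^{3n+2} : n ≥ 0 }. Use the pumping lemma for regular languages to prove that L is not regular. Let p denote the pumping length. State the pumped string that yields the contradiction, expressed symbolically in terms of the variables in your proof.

0^{p+k} 1^{3p+2}

Suppose for contradiction that L is regular, and let p be the pumping length.
Let w = 0^p 1^{3p+2} ∈ L; note |w| = 4p+2 ≥ p.
The pumping lemma gives a decomposition w = xyz where |xy| ≤ p and y is nonempty.
Since the first p symbols of w are all 0's and |xy| ≤ p, y lies entirely in the leading 0-block: y = 0^k for some k with 1 ≤ k ≤ p.
Pump with i = 2: xy^2z = 0^{p+k} 1^{3p+2}. For this to lie in L we would need 3p+2 = 3(p+k)+2, which forces k = 0. But k ≥ 1, so xy^2z ∉ L.
This is a contradiction; hence L is not regular.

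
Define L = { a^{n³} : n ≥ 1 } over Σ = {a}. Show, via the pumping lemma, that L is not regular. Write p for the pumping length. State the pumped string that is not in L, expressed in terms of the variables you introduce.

a^{p³+k}

Assume L is regular; let p be its pumping constant.
Take w = a^{p³} ∈ L with |w| = p³ ≥ p.
Write w = xyz as guaranteed by the lemma, with |xy| ≤ p and |y| > 0.
Then y = a^k for some k with 1 ≤ k ≤ p.
Pump with i = 2: xy^2z = a^{p³+k}. Since 1 ≤ k ≤ p, p³ < p³+k ≤ p³+p < p³+3p²+3p+1 = (p+1)³, so p³+k is not a perfect cube. So xy^2z ∉ L.
This contradicts the pumping lemma, so L is not regular.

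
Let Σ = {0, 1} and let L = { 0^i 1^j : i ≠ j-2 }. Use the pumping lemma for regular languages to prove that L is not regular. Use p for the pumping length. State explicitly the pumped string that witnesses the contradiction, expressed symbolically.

Assume L is regular; let p be its pumping constant.
Choose w = 0^p 1^{p+p!+2}. Since p ≠ (p+p!+2)-2 = p+p!, w ∈ L; and |w| ≥ p.
Write w = xyz as guaranteed by the lemma, with |xy| ≤ p and |y| > 0.
The first p characters of w are 0's, so xy (and hence y) consists only of 0's. Write y = 0^k, 1 ≤ k ≤ p.
Since 1 ≤ k ≤ p, k divides p!; set t = 1 + p!/k. Then xy^t z has p + (p!/k)·k = p + p! copies of 0. Now the 0-count is p+p! and (1-count)-2 = (p+p!+2)-2 = p+p!, so i ≠ j-2 fails. So xy^t z = 0^{p+p!} 1^{p+p!+2} ∉ L.
This contradicts the pumping lemma, so L is not regular.

0^{p+p!} 1^{p+p!+2}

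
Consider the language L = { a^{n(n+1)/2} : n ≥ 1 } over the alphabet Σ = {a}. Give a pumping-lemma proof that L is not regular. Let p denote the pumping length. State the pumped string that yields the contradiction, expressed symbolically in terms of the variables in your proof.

Assume L is regular. Let p be the pumping length given by the pumping lemma.
Take w = a^{p(p+1)/2} ∈ L with |w| = p(p+1)/2 ≥ p.
Write w = xyz as guaranteed by the lemma, with |xy| ≤ p and y is nonempty.
Then y = a^k for some k with 1 ≤ k ≤ p.
Pump with i = 2: xy^2z = a^{p(p+1)/2+k}. Since 1 ≤ k ≤ p, p(p+1)/2 < p(p+1)/2+k ≤ p(p+1)/2+p < (p+1)(p+2)/2, so p(p+1)/2+k is strictly between consecutive triangular numbers. So xy^2z ∉ L.
This contradicts the pumping lemma, so L is not regular.

a^{p(p+1)/2+k}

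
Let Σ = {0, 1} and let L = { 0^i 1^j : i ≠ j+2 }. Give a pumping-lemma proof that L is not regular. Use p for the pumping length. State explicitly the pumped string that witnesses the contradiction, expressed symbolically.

0^{p+p!} 1^{p+p!-2}

Suppose for contradiction that L is regular, and let p be the pumping length.
Choose w = 0^p 1^{p+p!-2}. Since p ≠ (p+p!-2)+2 = p+p!, w ∈ L; and |w| ≥ p.
Write w = xyz as guaranteed by the lemma, with |xy| ≤ p and |y| > 0.
The first p characters of w are 0's, so xy (and hence y) consists only of 0's. Write y = 0^k, 1 ≤ k ≤ p.
Since 1 ≤ k ≤ p, k divides p!; set t = 1 + p!/k. Then xy^t z has p + (p!/k)·k = p + p! copies of 0. Now the 0-count is p+p! and (1-count)+2 = (p+p!-2)+2 = p+p!, so i ≠ j+2 fails. So xy^t z = 0^{p+p!} 1^{p+p!-2} ∉ L.
This contradicts the pumping lemma, so L is not regular.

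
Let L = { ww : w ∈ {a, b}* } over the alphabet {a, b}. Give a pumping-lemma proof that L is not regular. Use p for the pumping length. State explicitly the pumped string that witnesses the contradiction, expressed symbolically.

a^{p+k} b^p a^p b^p

Assume L is regular. Let p be the pumping length given by the pumping lemma.
Take w = a^p b^p a^p b^p = uu where u = a^pb^p; then w ∈ L and |w| = 4p ≥ p.
By the pumping lemma, w = xyz with |xy| ≤ p and |y| ≥ 1.
Because |xy| ≤ p and w begins with p copies of a, we have y = a^k with 1 ≤ k ≤ p.
Pump with i = 2: xy^2z = a^{p+k} b^p a^p b^p, of length 4p+k. Suppose this equals vv. The string starts with a and ends with b, so v does too; thus the boundary between the two copies of v is a b→a transition. There is exactly one such transition, at position 2p+k, so |v| = 2p+k and |vv| = 4p+2k ≠ 4p+k since k ≥ 1. So xy^2z ∉ L.
Contradiction. Therefore L is not regular.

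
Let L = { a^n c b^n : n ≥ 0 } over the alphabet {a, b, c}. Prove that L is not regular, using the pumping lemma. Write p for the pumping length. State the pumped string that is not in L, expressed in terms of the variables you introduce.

Toward a contradiction, assume L is regular with pumping length p.
Take w = a^p c b^p ∈ L with |w| = 2p+1 ≥ p.
The pumping lemma gives a decomposition w = xyz where |xy| ≤ p and |y| > 0.
Because |xy| ≤ p and w begins with p copies of a, we have y = a^k with 1 ≤ k ≤ p.
Pump with i = 2: xy^2z = a^{p+k} c b^p, which would require p+k = p. But k ≥ 1, so xy^2z ∉ L.
This is a contradiction; hence L is not regular.

a^{p+k} c b^p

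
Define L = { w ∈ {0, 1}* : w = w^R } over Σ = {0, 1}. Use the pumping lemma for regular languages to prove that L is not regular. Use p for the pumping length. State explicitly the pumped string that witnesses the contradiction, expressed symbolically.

Assume L is regular. Let p be the pumping length given by the pumping lemma.
Take w = 0^p 1 0^p, a palindrome of length 2p+1 ≥ p.
By the pumping lemma, w = xyz with |xy| ≤ p and |y| ≥ 1.
Since the first p symbols of w are all 0's and |xy| ≤ p, y lies entirely in the leading 0-block: y = 0^k for some k with 1 ≤ k ≤ p.
Pump with i = 2: xy^2z = 0^{p+k} 1 0^p. Its reverse is 0^p 1 0^{p+k}, which differs from xy^2z since k ≥ 1. So xy^2z is not a palindrome and xy^2z ∉ L.
Contradiction. Therefore L is not regular.

0^{p+k} 1 0^p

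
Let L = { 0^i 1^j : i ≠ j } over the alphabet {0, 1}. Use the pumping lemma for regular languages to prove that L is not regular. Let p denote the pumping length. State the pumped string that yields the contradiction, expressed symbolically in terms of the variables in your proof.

0^{p+p!} 1^{p+p!}

Assume L is regular; let p be its pumping constant.
Choose w = 0^p 1^{p+p!}. Since p ≠ p+p!, w ∈ L; and |w| ≥ p.
The pumping lemma gives a decomposition w = xyz where |xy| ≤ p and |y| > 0.
Since the first p symbols of w are all 0's and |xy| ≤ p, y lies entirely in the leading 0-block: y = 0^k for some k with 1 ≤ k ≤ p.
Since 1 ≤ k ≤ p, k divides p!; set t = 1 + p!/k. Then xy^t z has p + (p!/k)·k = p + p! copies of 0. Now the 0-count equals the 1-count, so i ≠ j fails. So xy^t z = 0^{p+p!} 1^{p+p!} ∉ L.
Contradiction. Therefore L is not regular.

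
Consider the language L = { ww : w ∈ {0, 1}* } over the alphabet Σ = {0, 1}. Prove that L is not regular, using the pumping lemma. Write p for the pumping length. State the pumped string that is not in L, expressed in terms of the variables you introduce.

0^{p+k} 1^p 0^p 1^p

Suppose for contradiction that L is regular, and let p be the pumping length.
Take w = 0^p 1^p 0^p 1^p = uu where u = 0^p1^p; then w ∈ L and |w| = 4p ≥ p.
The pumping lemma gives a decomposition w = xyz where |xy| ≤ p and |y| > 0.
Because |xy| ≤ p and w begins with p copies of 0, we have y = 0^k with 1 ≤ k ≤ p.
Pump with i = 2: xy^2z = 0^{p+k} 1^p 0^p 1^p, of length 4p+k. Suppose this equals vv. The string starts with 0 and ends with 1, so v does too; thus the boundary between the two copies of v is a 1→0 transition. There is exactly one such transition, at position 2p+k, so |v| = 2p+k and |vv| = 4p+2k ≠ 4p+k since k ≥ 1. So xy^2z ∉ L.
This contradicts the pumping lemma, so L is not regular.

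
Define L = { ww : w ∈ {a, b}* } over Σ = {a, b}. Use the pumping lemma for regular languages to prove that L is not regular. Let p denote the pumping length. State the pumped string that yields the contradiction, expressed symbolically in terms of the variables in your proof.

a^{p+k} b^p a^p b^p

Toward a contradiction, assume L is regular with pumping length p.
Take w = a^p b^p a^p b^p = uu where u = a^pb^p; then w ∈ L and |w| = 4p ≥ p.
By the pumping lemma, w = xyz with |xy| ≤ p and |y| > 0.
Because |xy| ≤ p and w begins with p copies of a, we have y = a^k with 1 ≤ k ≤ p.
Pump with i = 2: xy^2z = a^{p+k} b^p a^p b^p, of length 4p+k. Suppose this equals vv. The string starts with a and ends with b, so v does too; thus the boundary between the two copies of v is a b→a transition. There is exactly one such transition, at position 2p+k, so |v| = 2p+k and |vv| = 4p+2k ≠ 4p+k since k ≥ 1. So xy^2z ∉ L.
This contradicts the pumping lemma, so L is not regular.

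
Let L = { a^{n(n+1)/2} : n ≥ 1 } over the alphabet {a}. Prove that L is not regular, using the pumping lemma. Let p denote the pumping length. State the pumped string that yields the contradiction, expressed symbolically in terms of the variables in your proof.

Toward a contradiction, assume L is regular with pumping length p.
Take w = a^{p(p+1)/2} ∈ L with |w| = p(p+1)/2 ≥ p.
Write w = xyz as guaranteed by the lemma, with |xy| ≤ p and y is nonempty.
Then y = a^k for some k with 1 ≤ k ≤ p.
Pump with i = 2: xy^2z = a^{p(p+1)/2+k}. Since 1 ≤ k ≤ p, p(p+1)/2 < p(p+1)/2+k ≤ p(p+1)/2+p < (p+1)(p+2)/2, so p(p+1)/2+k is strictly between consecutive triangular numbers. So xy^2z ∉ L.
Contradiction. Therefore L is not regular.

a^{p(p+1)/2+k}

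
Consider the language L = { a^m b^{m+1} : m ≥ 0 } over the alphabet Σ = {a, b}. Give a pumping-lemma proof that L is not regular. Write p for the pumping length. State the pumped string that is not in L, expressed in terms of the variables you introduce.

Toward a contradiction, assume L is regular with pumping length p.
Take w = a^p b^{p+1}. Then w ∈ L and |w| = 2p+1 ≥ p.
By the pumping lemma, w = xyz with |xy| ≤ p and y is nonempty.
The first p characters of w are a's, so xy (and hence y) consists only of a's. Write y = a^k, 1 ≤ k ≤ p.
Pump with i = 2: xy^2z = a^{p+k} b^{p+1}. For this to lie in L we would need p+1 = (p+k)+1, which forces k = 0. But k ≥ 1, so xy^2z ∉ L.
Contradiction. Therefore L is not regular.

a^{p+k} b^{p+1}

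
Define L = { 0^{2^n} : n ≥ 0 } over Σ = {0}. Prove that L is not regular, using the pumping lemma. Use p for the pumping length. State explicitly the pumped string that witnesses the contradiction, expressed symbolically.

Suppose for contradiction that L is regular, and let p be the pumping length.
Take w = 0^{2^p} ∈ L with |w| = 2^p ≥ p.
The pumping lemma gives a decomposition w = xyz where |xy| ≤ p and |y| ≥ 1.
Then y = 0^k for some k with 1 ≤ k ≤ p.
Pump with i = 2: xy^2z = 0^{2^p+k}. Since 1 ≤ k ≤ p < 2^p, we have 2^p < 2^p+k < 2^{p+1}, so 2^p+k is not a power of 2. So xy^2z ∉ L.
Contradiction. Therefore L is not regular.

0^{2^p+k}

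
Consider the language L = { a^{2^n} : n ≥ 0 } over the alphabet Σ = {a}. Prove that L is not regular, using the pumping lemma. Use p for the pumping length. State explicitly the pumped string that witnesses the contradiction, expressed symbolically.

Suppose for contradiction that L is regular, and let p be the pumping length.
Take w = a^{2^p} ∈ L with |w| = 2^p ≥ p.
By the pumping lemma, w = xyz with |xy| ≤ p and y is nonempty.
Then y = a^k for some k with 1 ≤ k ≤ p.
Pump with i = 2: xy^2z = a^{2^p+k}. Since 1 ≤ k ≤ p < 2^p, we have 2^p < 2^p+k < 2^{p+1}, so 2^p+k is not a power of 2. So xy^2z ∉ L.
This is a contradiction; hence L is not regular.

a^{2^p+k}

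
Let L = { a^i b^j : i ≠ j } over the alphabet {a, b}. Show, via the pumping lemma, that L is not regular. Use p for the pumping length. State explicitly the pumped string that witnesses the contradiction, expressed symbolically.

Assume L is regular. Let p be the pumping length given by the pumping lemma.
Choose w = a^p b^{p+p!}. Since p ≠ p+p!, w ∈ L; and |w| ≥ p.
The pumping lemma gives a decomposition w = xyz where |xy| ≤ p and |y| > 0.
The first p characters of w are a's, so xy (and hence y) consists only of a's. Write y = a^k, 1 ≤ k ≤ p.
Since 1 ≤ k ≤ p, k divides p!; set t = 1 + p!/k. Then xy^t z has p + (p!/k)·k = p + p! copies of a. Now the a-count equals the b-count, so i ≠ j fails. So xy^t z = a^{p+p!} b^{p+p!} ∉ L.
This contradicts the pumping lemma, so L is not regular.

a^{p+p!} b^{p+p!}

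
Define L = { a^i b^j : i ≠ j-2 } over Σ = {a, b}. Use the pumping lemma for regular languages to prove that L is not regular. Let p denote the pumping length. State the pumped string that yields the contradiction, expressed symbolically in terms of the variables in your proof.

Assume L is regular; let p be its pumping constant.
Choose w = a^p b^{p+p!+2}. Since p ≠ (p+p!+2)-2 = p+p!, w ∈ L; and |w| ≥ p.
By the pumping lemma, w = xyz with |xy| ≤ p and |y| > 0.
Because |xy| ≤ p and w begins with p copies of a, we have y = a^k with 1 ≤ k ≤ p.
Since 1 ≤ k ≤ p, k divides p!; set t = 1 + p!/k. Then xy^t z has p + (p!/k)·k = p + p! copies of a. Now the a-count is p+p! and (b-count)-2 = (p+p!+2)-2 = p+p!, so i ≠ j-2 fails. So xy^t z = a^{p+p!} b^{p+p!+2} ∉ L.
This contradicts the pumping lemma, so L is not regular.

a^{p+p!} b^{p+p!+2}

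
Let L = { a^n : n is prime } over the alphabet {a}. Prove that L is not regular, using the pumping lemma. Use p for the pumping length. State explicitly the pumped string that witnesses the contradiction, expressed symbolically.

Toward a contradiction, assume L is regular with pumping length p.
Let q be a prime with q ≥ p+2 (infinitely many primes exist), and take w = a^q ∈ L with |w| = q ≥ p.
The pumping lemma gives a decomposition w = xyz where |xy| ≤ p and |y| ≥ 1.
Then y = a^k for some k with 1 ≤ k ≤ p.
Since 1 ≤ k ≤ p, |xz| = q-k. Pump with i = q+1: |xy^{q+1}z| = (q-k)+(q+1)k = q+qk = q(1+k), which is composite (both factors ≥ 2). So xy^{q+1}z = a^{q(1+k)} ∉ L.
Contradiction. Therefore L is not regular.

a^{q(1+k)}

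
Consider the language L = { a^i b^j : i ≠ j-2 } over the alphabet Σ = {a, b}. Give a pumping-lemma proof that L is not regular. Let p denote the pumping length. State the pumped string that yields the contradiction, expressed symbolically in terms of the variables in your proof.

a^{p+p!} b^{p+p!+2}

Assume L is regular. Let p be the pumping length given by the pumping lemma.
Choose w = a^p b^{p+p!+2}. Since p ≠ (p+p!+2)-2 = p+p!, w ∈ L; and |w| ≥ p.
By the pumping lemma, w = xyz with |xy| ≤ p and |y| > 0.
Because |xy| ≤ p and w begins with p copies of a, we have y = a^k with 1 ≤ k ≤ p.
Since 1 ≤ k ≤ p, k divides p!; set t = 1 + p!/k. Then xy^t z has p + (p!/k)·k = p + p! copies of a. Now the a-count is p+p! and (b-count)-2 = (p+p!+2)-2 = p+p!, so i ≠ j-2 fails. So xy^t z = a^{p+p!} b^{p+p!+2} ∉ L.
This contradicts the pumping lemma, so L is not regular.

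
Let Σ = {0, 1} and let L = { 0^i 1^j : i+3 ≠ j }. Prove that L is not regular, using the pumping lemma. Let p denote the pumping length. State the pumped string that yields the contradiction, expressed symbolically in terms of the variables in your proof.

0^{p+p!} 1^{p+p!+3}

Assume L is regular; let p be its pumping constant.
Choose w = 0^p 1^{p+p!+3}. Since p ≠ (p+p!+3)-3 = p+p!, w ∈ L; and |w| ≥ p.
The pumping lemma gives a decomposition w = xyz where |xy| ≤ p and y is nonempty.
Since the first p symbols of w are all 0's and |xy| ≤ p, y lies entirely in the leading 0-block: y = 0^k for some k with 1 ≤ k ≤ p.
Since 1 ≤ k ≤ p, k divides p!; set t = 1 + p!/k. Then xy^t z has p + (p!/k)·k = p + p! copies of 0. Now the 0-count is p+p! and (1-count)-3 = (p+p!+3)-3 = p+p!, so i+3 ≠ j fails. So xy^t z = 0^{p+p!} 1^{p+p!+3} ∉ L.
Contradiction. Therefore L is not regular.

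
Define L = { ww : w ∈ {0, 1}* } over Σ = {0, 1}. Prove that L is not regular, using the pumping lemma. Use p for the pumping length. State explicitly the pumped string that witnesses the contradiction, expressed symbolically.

Toward a contradiction, assume L is regular with pumping length p.
Take w = 0^p 1^p 0^p 1^p = uu where u = 0^p1^p; then w ∈ L and |w| = 4p ≥ p.
The pumping lemma gives a decomposition w = xyz where |xy| ≤ p and |y| > 0.
Because |xy| ≤ p and w begins with p copies of 0, we have y = 0^k with 1 ≤ k ≤ p.
Pump with i = 2: xy^2z = 0^{p+k} 1^p 0^p 1^p, of length 4p+k. Suppose this equals vv. The string starts with 0 and ends with 1, so v does too; thus the boundary between the two copies of v is a 1→0 transition. There is exactly one such transition, at position 2p+k, so |v| = 2p+k and |vv| = 4p+2k ≠ 4p+k since k ≥ 1. So xy^2z ∉ L.
This contradicts the pumping lemma, so L is not regular.

0^{p+k} 1^p 0^p 1^p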